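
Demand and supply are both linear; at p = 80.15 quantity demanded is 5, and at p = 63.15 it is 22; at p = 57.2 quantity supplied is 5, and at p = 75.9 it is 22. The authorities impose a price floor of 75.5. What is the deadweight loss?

Demand slope = (63.15 − 80.15)/(22 − 5) = −1, so p = 85.15 − q.
Supply slope = (75.9 − 57.2)/(22 − 5) = 1.1, so p = 51.7 + 1.1q.
Competitive equilibrium: 85.15 − q = 51.7 + 1.1q → q* = 15.9286, p* = 69.2214.
At the floor p = 75.5, quantity demanded = (85.15 − 75.5)/1 = 9.65.
Sellers' marginal cost at q' = 9.65: 51.7 + 1.1·9.65 = 62.315.
Δq = 15.9286 − 9.65 = 6.2786; wedge = 75.5 − 62.315 = 13.185.
Deadweight loss = ½ × 6.2786 × 13.185 = 41.39.

41.39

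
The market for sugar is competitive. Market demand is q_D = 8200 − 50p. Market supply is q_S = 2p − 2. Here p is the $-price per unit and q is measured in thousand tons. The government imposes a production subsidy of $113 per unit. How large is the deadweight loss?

In inverse form: demand p = 164 − 0.02q, supply p = 1 + 0.5q.
Competitive equilibrium: 164 − 0.02q = 1 + 0.5q → q* = 313.46154, p* = 157.73077.
The subsidy lowers effective supply by 113: p = 0.5q − 112.
New quantity: 164 − 0.02q = 0.5q − 112 → q' = 530.76923.
Overproduction Δq = 530.76923 − 313.46154 = 217.30769; wedge = subsidy = 113.
DWL = ½ × 217.30769 × 113 = $12277.88 thousand.

$12277.88 thousand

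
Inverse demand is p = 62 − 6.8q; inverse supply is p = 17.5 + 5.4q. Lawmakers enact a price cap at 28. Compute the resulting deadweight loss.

Competitive equilibrium: 62 − 6.8q = 17.5 + 5.4q → q* = 3.6475, p* = 37.1967.
At the ceiling p = 28, quantity supplied = (28 − 17.5)/5.4 = 1.9444.
Willingness to pay at q' = 1.9444: 62 − 6.8·1.9444 = 48.7781.
Δq = 3.6475 − 1.9444 = 1.7031; wedge = 48.7781 − 28 = 20.7781.
The triangle = ½ × 1.7031 × 20.7781 = 17.69.

17.69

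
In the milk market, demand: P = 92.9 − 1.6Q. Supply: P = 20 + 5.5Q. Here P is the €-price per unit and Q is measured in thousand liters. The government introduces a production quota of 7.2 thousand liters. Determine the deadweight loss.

Competitive equilibrium: 92.9 − 1.6Q = 20 + 5.5Q → Q* = 10.2676, P* = 76.4718.
At Q = 7.2: demand price = 92.9 − 1.6·7.2 = 81.38; supply price = 20 + 5.5·7.2 = 59.6.
ΔQ = 10.2676 − 7.2 = 3.0676; wedge = 81.38 − 59.6 = 21.78.
Deadweight loss = ½ × 3.0676 × 21.78 = €33.41 thousand.

€33.41 thousand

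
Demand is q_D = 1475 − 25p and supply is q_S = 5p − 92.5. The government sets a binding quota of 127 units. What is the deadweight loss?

209.17

In inverse form: demand p = 59 − 0.04q, supply p = 18.5 + 0.2q.
Competitive equilibrium: 59 − 0.04q = 18.5 + 0.2q → q* = 168.75, p* = 52.25.
At q = 127: demand price = 59 − 0.04·127 = 53.92; supply price = 18.5 + 0.2·127 = 43.9.
Δq = 168.75 − 127 = 41.75; wedge = 53.92 − 43.9 = 10.02.
The triangle = ½ × 41.75 × 10.02 = 209.17.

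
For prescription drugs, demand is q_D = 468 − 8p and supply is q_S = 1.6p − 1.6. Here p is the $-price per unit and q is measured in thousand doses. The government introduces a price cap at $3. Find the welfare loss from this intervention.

$2024.01 thousand

In inverse form: demand p = 58.5 − 0.125q, supply p = 1 + 0.625q.
Competitive equilibrium: 58.5 − 0.125q = 1 + 0.625q → q* = 76.6667, p* = 48.9167.
At the ceiling p = 3, quantity supplied = (3 − 1)/0.625 = 3.2.
Willingness to pay at q' = 3.2: 58.5 − 0.125·3.2 = 58.1.
Δq = 76.6667 − 3.2 = 73.4667; wedge = 58.1 − 3 = 55.1.
Welfare loss = ½ × 73.4667 × 55.1 = $2024.01 thousand.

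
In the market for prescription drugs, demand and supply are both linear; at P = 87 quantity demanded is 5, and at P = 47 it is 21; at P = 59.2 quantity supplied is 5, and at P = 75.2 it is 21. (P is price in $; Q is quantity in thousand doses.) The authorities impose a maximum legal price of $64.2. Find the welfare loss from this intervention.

Demand slope = (47 − 87)/(21 − 5) = −2.5, so P = 99.5 − 2.5Q.
Supply slope = (75.2 − 59.2)/(21 − 5) = 1, so P = 54.2 + Q.
Competitive equilibrium: 99.5 − 2.5Q = 54.2 + Q → Q* = 12.9429, P* = 67.1429.
At the ceiling P = 64.2, quantity supplied = (64.2 − 54.2)/1 = 10.
Willingness to pay at Q' = 10: 99.5 − 2.5·10 = 74.5.
ΔQ = 12.9429 − 10 = 2.9429; wedge = 74.5 − 64.2 = 10.3.
The triangle = ½ × 2.9429 × 10.3 = $15.16 thousand.

$15.16 thousand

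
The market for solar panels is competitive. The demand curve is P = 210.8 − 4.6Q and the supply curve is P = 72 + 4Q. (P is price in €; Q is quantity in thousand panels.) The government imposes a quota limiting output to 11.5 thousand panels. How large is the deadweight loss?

€92.56 thousand

Competitive equilibrium: 210.8 − 4.6Q = 72 + 4Q → Q* = 16.1395, P* = 136.5581.
At Q = 11.5: demand price = 210.8 − 4.6·11.5 = 157.9; supply price = 72 + 4·11.5 = 118.
ΔQ = 16.1395 − 11.5 = 4.6395; wedge = 157.9 − 118 = 39.9.
Welfare loss = ½ × 4.6395 × 39.9 = €92.56 thousand.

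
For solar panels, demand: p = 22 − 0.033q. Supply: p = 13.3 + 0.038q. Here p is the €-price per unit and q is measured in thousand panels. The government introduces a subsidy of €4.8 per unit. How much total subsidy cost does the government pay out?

Competitive equilibrium: 22 − 0.033q = 13.3 + 0.038q → q* = 122.5352, p* = 17.9563.
The subsidy lowers effective supply by 4.8: p = 8.5 + 0.038q.
New quantity: 22 − 0.033q = 8.5 + 0.038q → q' = 190.1408.
Total subsidy cost = 4.8 × 190.1408 = €912.68 thousand.

€912.68 thousand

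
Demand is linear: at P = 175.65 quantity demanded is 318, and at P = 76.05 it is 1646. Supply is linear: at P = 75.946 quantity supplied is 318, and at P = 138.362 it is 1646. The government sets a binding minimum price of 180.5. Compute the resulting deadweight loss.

Demand slope = (76.05 − 175.65)/(1646 − 318) = −0.075, so P = 199.5 − 0.075Q.
Supply slope = (138.362 − 75.946)/(1646 − 318) = 0.047, so P = 61 + 0.047Q.
Competitive equilibrium: 199.5 − 0.075Q = 61 + 0.047Q → Q* = 1135.2459, P* = 114.35656.
At the floor P = 180.5, quantity demanded = (199.5 − 180.5)/0.075 = 253.33333.
Sellers' marginal cost at Q' = 253.33333: 61 + 0.047·253.33333 = 72.90667.
ΔQ = 1135.2459 − 253.33333 = 881.91257; wedge = 180.5 − 72.90667 = 107.59333.
Deadweight loss = ½ × 881.91257 × 107.59333 = 47443.96.

47443.96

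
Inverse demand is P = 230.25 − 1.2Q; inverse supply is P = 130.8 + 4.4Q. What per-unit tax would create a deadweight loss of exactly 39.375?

21

Competitive equilibrium: 230.25 − 1.2Q = 130.8 + 4.4Q → Q* = 17.7589, P* = 208.9393.
A tax t gives ΔQ = t/5.6 and wedge t, so DWL = t²/11.2.
t²/11.2 = 39.375 → t² = 441 → t = 21.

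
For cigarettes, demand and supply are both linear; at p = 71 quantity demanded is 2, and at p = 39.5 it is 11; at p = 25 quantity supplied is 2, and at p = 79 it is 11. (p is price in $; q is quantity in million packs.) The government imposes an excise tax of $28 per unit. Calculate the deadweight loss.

Demand slope = (39.5 − 71)/(11 − 2) = −3.5, so p = 78 − 3.5q.
Supply slope = (79 − 25)/(11 − 2) = 6, so p = 13 + 6q.
Competitive equilibrium: 78 − 3.5q = 13 + 6q → q* = 6.8421, p* = 54.0526.
With the tax, the buyer price exceeds the seller price by 28: (78 − 3.5q) − (13 + 6q) = 28 → q' = 3.8947.
Δq = 6.8421 − 3.8947 = 2.9474; the wedge equals the tax, 28.
DWL = ½ × 2.9474 × 28 = $41.26 million.

$41.26 million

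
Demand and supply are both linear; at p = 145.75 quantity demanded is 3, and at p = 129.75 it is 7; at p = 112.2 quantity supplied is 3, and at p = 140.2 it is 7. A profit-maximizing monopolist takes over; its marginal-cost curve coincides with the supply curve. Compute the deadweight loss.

Demand slope = (129.75 − 145.75)/(7 − 3) = −4, so p = 157.75 − 4q.
Supply slope = (140.2 − 112.2)/(7 − 3) = 7, so p = 91.2 + 7q.
Competitive equilibrium: 157.75 − 4q = 91.2 + 7q → q* = 6.05, p* = 133.55.
Marginal revenue: MR = 157.75 − 8q. Set MR = MC: 157.75 − 8q = 91.2 + 7q → q_m = 4.4367.
Price p_m = 157.75 − 4·4.4367 = 140.0032; MC(q_m) = 91.2 + 7·4.4367 = 122.2569.
Competitive q* = 6.05, so Δq = 1.6133; wedge = 140.0032 − 122.2569 = 17.7463.
Deadweight loss = ½ × 1.6133 × 17.7463 = 14.32.

14.32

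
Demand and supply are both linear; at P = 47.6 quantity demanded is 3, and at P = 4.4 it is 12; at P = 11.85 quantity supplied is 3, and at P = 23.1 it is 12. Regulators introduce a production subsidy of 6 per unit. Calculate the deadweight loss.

Demand slope = (4.4 − 47.6)/(12 − 3) = −4.8, so P = 62 − 4.8Q.
Supply slope = (23.1 − 11.85)/(12 − 3) = 1.25, so P = 8.1 + 1.25Q.
Competitive equilibrium: 62 − 4.8Q = 8.1 + 1.25Q → Q* = 8.9091, P* = 19.2364.
The subsidy lowers effective supply by 6: P = 2.1 + 1.25Q.
New quantity: 62 − 4.8Q = 2.1 + 1.25Q → Q' = 9.9008.
Overproduction ΔQ = 9.9008 − 8.9091 = 0.9917; wedge = subsidy = 6.
DWL = ½ × 0.9917 × 6 = 2.98.

2.98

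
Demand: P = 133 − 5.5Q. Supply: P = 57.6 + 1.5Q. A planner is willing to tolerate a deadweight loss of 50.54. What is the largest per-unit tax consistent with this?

Competitive equilibrium: 133 − 5.5Q = 57.6 + 1.5Q → Q* = 10.7714, P* = 73.7571.
A tax t gives ΔQ = t/7 and wedge t, so DWL = t²/14.
t²/14 = 50.54 → t² = 707.56 → t = 26.6.

26.6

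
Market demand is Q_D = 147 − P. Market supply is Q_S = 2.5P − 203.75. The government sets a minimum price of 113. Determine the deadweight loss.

In inverse form: demand P = 147 − Q, supply P = 81.5 + 0.4Q.
Competitive equilibrium: 147 − Q = 81.5 + 0.4Q → Q* = 46.7857, P* = 100.2143.
At the floor P = 113, quantity demanded = (147 − 113)/1 = 34.
Sellers' marginal cost at Q' = 34: 81.5 + 0.4·34 = 95.1.
ΔQ = 46.7857 − 34 = 12.7857; wedge = 113 − 95.1 = 17.9.
Welfare loss = ½ × 12.7857 × 17.9 = 114.43.

114.43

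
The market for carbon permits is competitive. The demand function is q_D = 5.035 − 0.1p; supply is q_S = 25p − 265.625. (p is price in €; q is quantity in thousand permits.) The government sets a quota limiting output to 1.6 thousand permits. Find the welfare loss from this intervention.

€27.88 thousand

In inverse form: demand p = 50.35 − 10q, supply p = 10.625 + 0.04q.
Competitive equilibrium: 50.35 − 10q = 10.625 + 0.04q → q* = 3.9567, p* = 10.7833.
At q = 1.6: demand price = 50.35 − 10·1.6 = 34.35; supply price = 10.625 + 0.04·1.6 = 10.689.
Δq = 3.9567 − 1.6 = 2.3567; wedge = 34.35 − 10.689 = 23.661.
The triangle = ½ × 2.3567 × 23.661 = €27.88 thousand.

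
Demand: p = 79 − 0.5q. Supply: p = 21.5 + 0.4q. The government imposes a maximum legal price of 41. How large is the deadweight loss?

Competitive equilibrium: 79 − 0.5q = 21.5 + 0.4q → q* = 63.8889, p* = 47.0556.
At the ceiling p = 41, quantity supplied = (41 − 21.5)/0.4 = 48.75.
Willingness to pay at q' = 48.75: 79 − 0.5·48.75 = 54.625.
Δq = 63.8889 − 48.75 = 15.1389; wedge = 54.625 − 41 = 13.625.
Deadweight loss = ½ × 15.1389 × 13.625 = 103.13.

103.13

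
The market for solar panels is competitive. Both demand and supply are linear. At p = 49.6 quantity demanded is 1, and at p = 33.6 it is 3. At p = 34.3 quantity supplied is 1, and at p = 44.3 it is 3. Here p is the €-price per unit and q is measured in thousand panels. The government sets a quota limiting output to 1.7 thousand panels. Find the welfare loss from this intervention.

Demand slope = (33.6 − 49.6)/(3 − 1) = −8, so p = 57.6 − 8q.
Supply slope = (44.3 − 34.3)/(3 − 1) = 5, so p = 29.3 + 5q.
Competitive equilibrium: 57.6 − 8q = 29.3 + 5q → q* = 2.1769, p* = 40.1846.
At q = 1.7: demand price = 57.6 − 8·1.7 = 44; supply price = 29.3 + 5·1.7 = 37.8.
Δq = 2.1769 − 1.7 = 0.4769; wedge = 44 − 37.8 = 6.2.
Deadweight loss = ½ × 0.4769 × 6.2 = €1.48 thousand.

€1.48 thousand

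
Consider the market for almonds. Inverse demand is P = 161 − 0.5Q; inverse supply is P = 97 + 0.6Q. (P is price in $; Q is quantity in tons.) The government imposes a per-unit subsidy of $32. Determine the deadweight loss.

Competitive equilibrium: 161 − 0.5Q = 97 + 0.6Q → Q* = 58.1818, P* = 131.9091.
The subsidy lowers effective supply by 32: P = 65 + 0.6Q.
New quantity: 161 − 0.5Q = 65 + 0.6Q → Q' = 87.2727.
Overproduction ΔQ = 87.2727 − 58.1818 = 29.0909; wedge = subsidy = 32.
Deadweight loss = ½ × 29.0909 × 32 = $465.45.

$465.45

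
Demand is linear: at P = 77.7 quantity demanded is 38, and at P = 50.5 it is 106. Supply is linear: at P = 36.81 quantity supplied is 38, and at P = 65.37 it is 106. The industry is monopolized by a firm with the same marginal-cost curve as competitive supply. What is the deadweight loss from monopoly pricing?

Demand slope = (50.5 − 77.7)/(106 − 38) = −0.4, so P = 92.9 − 0.4Q.
Supply slope = (65.37 − 36.81)/(106 − 38) = 0.42, so P = 20.85 + 0.42Q.
Competitive equilibrium: 92.9 − 0.4Q = 20.85 + 0.42Q → Q* = 87.8659, P* = 57.7537.
Marginal revenue: MR = 92.9 − 0.8Q. Set MR = MC: 92.9 − 0.8Q = 20.85 + 0.42Q → Q_m = 59.0574.
Price P_m = 92.9 − 0.4·59.0574 = 69.277; MC(Q_m) = 20.85 + 0.42·59.0574 = 45.6541.
Competitive Q* = 87.8659, so ΔQ = 28.8085; wedge = 69.277 − 45.6541 = 23.6229.
DWL = ½ × 28.8085 × 23.6229 = 340.27.

340.27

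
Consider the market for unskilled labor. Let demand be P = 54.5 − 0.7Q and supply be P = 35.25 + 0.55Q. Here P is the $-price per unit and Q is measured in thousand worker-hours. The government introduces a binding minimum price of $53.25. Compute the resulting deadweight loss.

$115.84 thousand

Competitive equilibrium: 54.5 − 0.7Q = 35.25 + 0.55Q → Q* = 15.4, P* = 43.72.
At the floor P = 53.25, quantity demanded = (54.5 − 53.25)/0.7 = 1.7857.
Sellers' marginal cost at Q' = 1.7857: 35.25 + 0.55·1.7857 = 36.2321.
ΔQ = 15.4 − 1.7857 = 13.6143; wedge = 53.25 − 36.2321 = 17.0179.
DWL = ½ × 13.6143 × 17.0179 = $115.84 thousand.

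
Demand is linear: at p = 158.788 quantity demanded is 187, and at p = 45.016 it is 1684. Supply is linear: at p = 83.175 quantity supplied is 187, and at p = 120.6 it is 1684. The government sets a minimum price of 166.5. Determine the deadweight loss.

Demand slope = (45.016 − 158.788)/(1684 − 187) = −0.076, so p = 173 − 0.076q.
Supply slope = (120.6 − 83.175)/(1684 − 187) = 0.025, so p = 78.5 + 0.025q.
Competitive equilibrium: 173 − 0.076q = 78.5 + 0.025q → q* = 935.64356, p* = 101.89109.
At the floor p = 166.5, quantity demanded = (173 − 166.5)/0.076 = 85.52632.
Sellers' marginal cost at q' = 85.52632: 78.5 + 0.025·85.52632 = 80.63816.
Δq = 935.64356 − 85.52632 = 850.11724; wedge = 166.5 − 80.63816 = 85.86184.
The triangle = ½ × 850.11724 × 85.86184 = 36496.32.

36496.32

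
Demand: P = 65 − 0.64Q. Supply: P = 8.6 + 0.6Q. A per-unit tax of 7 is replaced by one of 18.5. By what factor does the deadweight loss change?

Competitive equilibrium: 65 − 0.64Q = 8.6 + 0.6Q → Q* = 45.4839, P* = 35.8903.
For a per-unit tax t: ΔQ = t/1.24, so DWL = ½·t·(t/1.24) = t²/2.48.
At t = 7: DWL = 19.758. At t = 18.5: DWL = 138.004.
Ratio = (18.5/7)² = 6.985.

6.985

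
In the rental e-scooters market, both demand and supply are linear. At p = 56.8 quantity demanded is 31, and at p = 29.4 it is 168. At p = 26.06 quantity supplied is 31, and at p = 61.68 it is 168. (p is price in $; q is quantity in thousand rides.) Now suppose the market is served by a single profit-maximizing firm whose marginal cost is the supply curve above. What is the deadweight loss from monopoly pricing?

Demand slope = (29.4 − 56.8)/(168 − 31) = −0.2, so p = 63 − 0.2q.
Supply slope = (61.68 − 26.06)/(168 − 31) = 0.26, so p = 18 + 0.26q.
Competitive equilibrium: 63 − 0.2q = 18 + 0.26q → q* = 97.8261, p* = 43.4348.
Marginal revenue: MR = 63 − 0.4q. Set MR = MC: 63 − 0.4q = 18 + 0.26q → q_m = 68.1818.
Price p_m = 63 − 0.2·68.1818 = 49.3636; MC(q_m) = 18 + 0.26·68.1818 = 35.7273.
Competitive q* = 97.8261, so Δq = 29.6443; wedge = 49.3636 − 35.7273 = 13.6363.
Deadweight loss = ½ × 29.6443 × 13.6363 = $202.12 thousand.

$202.12 thousand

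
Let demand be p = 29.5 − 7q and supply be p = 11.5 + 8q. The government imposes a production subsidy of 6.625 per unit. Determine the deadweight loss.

Competitive equilibrium: 29.5 − 7q = 11.5 + 8q → q* = 1.2, p* = 21.1.
The subsidy lowers effective supply by 6.625: p = 4.875 + 8q.
New quantity: 29.5 − 7q = 4.875 + 8q → q' = 1.6417.
Overproduction Δq = 1.6417 − 1.2 = 0.4417; wedge = subsidy = 6.625.
The triangle = ½ × 0.4417 × 6.625 = 1.46.

1.46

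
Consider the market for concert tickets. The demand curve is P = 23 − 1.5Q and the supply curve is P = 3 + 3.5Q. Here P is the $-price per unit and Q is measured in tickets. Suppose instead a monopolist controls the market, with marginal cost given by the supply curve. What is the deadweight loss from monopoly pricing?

Competitive equilibrium: 23 − 1.5Q = 3 + 3.5Q → Q* = 4, P* = 17.
Marginal revenue: MR = 23 − 3Q. Set MR = MC: 23 − 3Q = 3 + 3.5Q → Q_m = 3.0769.
Price P_m = 23 − 1.5·3.0769 = 18.3847; MC(Q_m) = 3 + 3.5·3.0769 = 13.7692.
Competitive Q* = 4, so ΔQ = 0.9231; wedge = 18.3847 − 13.7692 = 4.6155.
Deadweight loss = ½ × 0.9231 × 4.6155 = $2.13.

$2.13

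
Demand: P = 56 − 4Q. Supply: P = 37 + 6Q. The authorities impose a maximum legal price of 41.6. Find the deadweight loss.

6.42

Competitive equilibrium: 56 − 4Q = 37 + 6Q → Q* = 1.9, P* = 48.4.
At the ceiling P = 41.6, quantity supplied = (41.6 − 37)/6 = 0.7667.
Willingness to pay at Q' = 0.7667: 56 − 4·0.7667 = 52.9332.
ΔQ = 1.9 − 0.7667 = 1.1333; wedge = 52.9332 − 41.6 = 11.3332.
The triangle = ½ × 1.1333 × 11.3332 = 6.42.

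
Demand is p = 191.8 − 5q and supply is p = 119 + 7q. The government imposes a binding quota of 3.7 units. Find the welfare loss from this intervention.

Competitive equilibrium: 191.8 − 5q = 119 + 7q → q* = 6.0667, p* = 161.4667.
At q = 3.7: demand price = 191.8 − 5·3.7 = 173.3; supply price = 119 + 7·3.7 = 144.9.
Δq = 6.0667 − 3.7 = 2.3667; wedge = 173.3 − 144.9 = 28.4.
DWL = ½ × 2.3667 × 28.4 = 33.61.

33.61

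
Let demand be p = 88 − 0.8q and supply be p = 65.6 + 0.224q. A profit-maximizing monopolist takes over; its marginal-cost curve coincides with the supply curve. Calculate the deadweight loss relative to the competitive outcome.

47.13

Competitive equilibrium: 88 − 0.8q = 65.6 + 0.224q → q* = 21.875, p* = 70.5.
Marginal revenue: MR = 88 − 1.6q. Set MR = MC: 88 − 1.6q = 65.6 + 0.224q → q_m = 12.2807.
Price p_m = 88 − 0.8·12.2807 = 78.1754; MC(q_m) = 65.6 + 0.224·12.2807 = 68.3509.
Competitive q* = 21.875, so Δq = 9.5943; wedge = 78.1754 − 68.3509 = 9.8245.
The triangle = ½ × 9.5943 × 9.8245 = 47.13.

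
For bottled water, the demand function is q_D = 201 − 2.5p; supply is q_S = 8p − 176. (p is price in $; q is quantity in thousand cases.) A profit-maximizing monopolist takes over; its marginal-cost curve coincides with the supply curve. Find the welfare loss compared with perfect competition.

In inverse form: demand p = 80.4 − 0.4q, supply p = 22 + 0.125q.
Competitive equilibrium: 80.4 − 0.4q = 22 + 0.125q → q* = 111.2381, p* = 35.9048.
Marginal revenue: MR = 80.4 − 0.8q. Set MR = MC: 80.4 − 0.8q = 22 + 0.125q → q_m = 63.1351.
Price p_m = 80.4 − 0.4·63.1351 = 55.146; MC(q_m) = 22 + 0.125·63.1351 = 29.8919.
Competitive q* = 111.2381, so Δq = 48.103; wedge = 55.146 − 29.8919 = 25.2541.
Deadweight loss = ½ × 48.103 × 25.2541 = $607.40 thousand.

$607.40 thousand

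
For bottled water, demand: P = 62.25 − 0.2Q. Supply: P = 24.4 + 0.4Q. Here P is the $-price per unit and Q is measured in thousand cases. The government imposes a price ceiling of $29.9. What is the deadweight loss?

$730.13 thousand

Competitive equilibrium: 62.25 − 0.2Q = 24.4 + 0.4Q → Q* = 63.0833, P* = 49.6333.
At the ceiling P = 29.9, quantity supplied = (29.9 − 24.4)/0.4 = 13.75.
Willingness to pay at Q' = 13.75: 62.25 − 0.2·13.75 = 59.5.
ΔQ = 63.0833 − 13.75 = 49.3333; wedge = 59.5 − 29.9 = 29.6.
The triangle = ½ × 49.3333 × 29.6 = $730.13 thousand.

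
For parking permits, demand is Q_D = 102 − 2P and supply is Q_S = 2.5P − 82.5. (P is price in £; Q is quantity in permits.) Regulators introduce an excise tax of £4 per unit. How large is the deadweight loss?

In inverse form: demand P = 51 − 0.5Q, supply P = 33 + 0.4Q.
Competitive equilibrium: 51 − 0.5Q = 33 + 0.4Q → Q* = 20, P* = 41.
With the tax, the buyer price exceeds the seller price by 4: (51 − 0.5Q) − (33 + 0.4Q) = 4 → Q' = 15.5556.
ΔQ = 20 − 15.5556 = 4.4444; the wedge equals the tax, 4.
The triangle = ½ × 4.4444 × 4 = £8.89.

£8.89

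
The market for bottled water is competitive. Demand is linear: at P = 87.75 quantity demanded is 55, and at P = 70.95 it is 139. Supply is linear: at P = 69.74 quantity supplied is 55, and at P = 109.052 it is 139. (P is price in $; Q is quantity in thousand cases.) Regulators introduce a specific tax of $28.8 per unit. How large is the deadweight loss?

$620.84 thousand

Demand slope = (70.95 − 87.75)/(139 − 55) = −0.2, so P = 98.75 − 0.2Q.
Supply slope = (109.052 − 69.74)/(139 − 55) = 0.468, so P = 44 + 0.468Q.
Competitive equilibrium: 98.75 − 0.2Q = 44 + 0.468Q → Q* = 81.9611, P* = 82.3578.
With the tax, the buyer price exceeds the seller price by 28.8: (98.75 − 0.2Q) − (44 + 0.468Q) = 28.8 → Q' = 38.8473.
ΔQ = 81.9611 − 38.8473 = 43.1138; the wedge equals the tax, 28.8.
The triangle = ½ × 43.1138 × 28.8 = $620.84 thousand.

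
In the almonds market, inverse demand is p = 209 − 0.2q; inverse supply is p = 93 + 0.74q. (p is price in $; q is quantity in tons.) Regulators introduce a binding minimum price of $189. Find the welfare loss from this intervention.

$257.45

Competitive equilibrium: 209 − 0.2q = 93 + 0.74q → q* = 123.4043, p* = 184.3191.
At the floor p = 189, quantity demanded = (209 − 189)/0.2 = 100.
Sellers' marginal cost at q' = 100: 93 + 0.74·100 = 167.
Δq = 123.4043 − 100 = 23.4043; wedge = 189 − 167 = 22.
The triangle = ½ × 23.4043 × 22 = $257.45.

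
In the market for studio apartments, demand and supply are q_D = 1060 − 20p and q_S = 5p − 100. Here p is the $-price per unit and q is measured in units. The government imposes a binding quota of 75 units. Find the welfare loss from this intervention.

In inverse form: demand p = 53 − 0.05q, supply p = 20 + 0.2q.
Competitive equilibrium: 53 − 0.05q = 20 + 0.2q → q* = 132, p* = 46.4.
At q = 75: demand price = 53 − 0.05·75 = 49.25; supply price = 20 + 0.2·75 = 35.
Δq = 132 − 75 = 57; wedge = 49.25 − 35 = 14.25.
Welfare loss = ½ × 57 × 14.25 = $406.125.

$406.125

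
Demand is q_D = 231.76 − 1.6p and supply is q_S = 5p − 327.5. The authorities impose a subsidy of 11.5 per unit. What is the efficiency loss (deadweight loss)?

80.15

In inverse form: demand p = 144.85 − 0.625q, supply p = 65.5 + 0.2q.
Competitive equilibrium: 144.85 − 0.625q = 65.5 + 0.2q → q* = 96.1818, p* = 84.7364.
The subsidy lowers effective supply by 11.5: p = 54 + 0.2q.
New quantity: 144.85 − 0.625q = 54 + 0.2q → q' = 110.1212.
Overproduction Δq = 110.1212 − 96.1818 = 13.9394; wedge = subsidy = 11.5.
Deadweight loss = ½ × 13.9394 × 11.5 = 80.15.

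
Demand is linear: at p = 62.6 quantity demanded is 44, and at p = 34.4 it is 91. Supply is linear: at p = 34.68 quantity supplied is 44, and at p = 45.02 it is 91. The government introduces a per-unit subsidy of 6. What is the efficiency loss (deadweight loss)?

21.95

Demand slope = (34.4 − 62.6)/(91 − 44) = −0.6, so p = 89 − 0.6q.
Supply slope = (45.02 − 34.68)/(91 − 44) = 0.22, so p = 25 + 0.22q.
Competitive equilibrium: 89 − 0.6q = 25 + 0.22q → q* = 78.0488, p* = 42.1707.
The subsidy lowers effective supply by 6: p = 19 + 0.22q.
New quantity: 89 − 0.6q = 19 + 0.22q → q' = 85.3659.
Overproduction Δq = 85.3659 − 78.0488 = 7.3171; wedge = subsidy = 6.
Deadweight loss = ½ × 7.3171 × 6 = 21.95.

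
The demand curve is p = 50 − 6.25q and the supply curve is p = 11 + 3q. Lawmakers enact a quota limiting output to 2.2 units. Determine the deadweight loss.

18.80

Competitive equilibrium: 50 − 6.25q = 11 + 3q → q* = 4.2162, p* = 23.6486.
At q = 2.2: demand price = 50 − 6.25·2.2 = 36.25; supply price = 11 + 3·2.2 = 17.6.
Δq = 4.2162 − 2.2 = 2.0162; wedge = 36.25 − 17.6 = 18.65.
The triangle = ½ × 2.0162 × 18.65 = 18.80.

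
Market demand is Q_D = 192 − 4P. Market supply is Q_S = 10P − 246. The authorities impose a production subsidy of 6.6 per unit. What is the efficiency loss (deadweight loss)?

In inverse form: demand P = 48 − 0.25Q, supply P = 24.6 + 0.1Q.
Competitive equilibrium: 48 − 0.25Q = 24.6 + 0.1Q → Q* = 66.8571, P* = 31.2857.
The subsidy lowers effective supply by 6.6: P = 18 + 0.1Q.
New quantity: 48 − 0.25Q = 18 + 0.1Q → Q' = 85.7143.
Overproduction ΔQ = 85.7143 − 66.8571 = 18.8572; wedge = subsidy = 6.6.
Deadweight loss = ½ × 18.8572 × 6.6 = 62.23.

62.23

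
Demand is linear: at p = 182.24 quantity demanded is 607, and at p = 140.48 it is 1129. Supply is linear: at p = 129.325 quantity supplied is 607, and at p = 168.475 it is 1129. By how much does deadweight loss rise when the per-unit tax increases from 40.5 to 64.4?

Demand slope = (140.48 − 182.24)/(1129 − 607) = −0.08, so p = 230.8 − 0.08q.
Supply slope = (168.475 − 129.325)/(1129 − 607) = 0.075, so p = 83.8 + 0.075q.
Competitive equilibrium: 230.8 − 0.08q = 83.8 + 0.075q → q* = 948.3871, p* = 154.929.
For a per-unit tax t: Δq = t/0.155, so DWL = ½·t·(t/0.155) = t²/0.31.
At t = 40.5: DWL = 5291.129. At t = 64.4: DWL = 13378.581.
Increase = 13378.581 − 5291.129 = 8087.45.

8087.45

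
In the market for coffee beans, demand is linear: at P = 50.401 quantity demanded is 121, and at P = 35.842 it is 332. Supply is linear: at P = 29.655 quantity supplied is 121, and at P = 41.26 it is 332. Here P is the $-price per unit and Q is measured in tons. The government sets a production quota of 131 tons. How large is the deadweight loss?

Demand slope = (35.842 − 50.401)/(332 − 121) = −0.069, so P = 58.75 − 0.069Q.
Supply slope = (41.26 − 29.655)/(332 − 121) = 0.055, so P = 23 + 0.055Q.
Competitive equilibrium: 58.75 − 0.069Q = 23 + 0.055Q → Q* = 288.3065, P* = 38.8569.
At Q = 131: demand price = 58.75 − 0.069·131 = 49.711; supply price = 23 + 0.055·131 = 30.205.
ΔQ = 288.3065 − 131 = 157.3065; wedge = 49.711 − 30.205 = 19.506.
Deadweight loss = ½ × 157.3065 × 19.506 = $1534.21.

$1534.21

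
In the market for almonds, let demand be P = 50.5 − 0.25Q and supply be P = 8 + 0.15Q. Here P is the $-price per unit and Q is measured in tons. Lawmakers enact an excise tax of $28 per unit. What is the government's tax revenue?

Competitive equilibrium: 50.5 − 0.25Q = 8 + 0.15Q → Q* = 106.25, P* = 23.9375.
With the tax, the buyer price exceeds the seller price by 28: (50.5 − 0.25Q) − (8 + 0.15Q) = 28 → Q' = 36.25.
Tax revenue = 28 × 36.25 = $1015.

$1015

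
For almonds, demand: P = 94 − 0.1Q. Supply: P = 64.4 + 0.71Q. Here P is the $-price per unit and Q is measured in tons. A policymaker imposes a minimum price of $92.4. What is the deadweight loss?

$170.92

Competitive equilibrium: 94 − 0.1Q = 64.4 + 0.71Q → Q* = 36.5432, P* = 90.3457.
At the floor P = 92.4, quantity demanded = (94 − 92.4)/0.1 = 16.
Sellers' marginal cost at Q' = 16: 64.4 + 0.71·16 = 75.76.
ΔQ = 36.5432 − 16 = 20.5432; wedge = 92.4 − 75.76 = 16.64.
Welfare loss = ½ × 20.5432 × 16.64 = $170.92.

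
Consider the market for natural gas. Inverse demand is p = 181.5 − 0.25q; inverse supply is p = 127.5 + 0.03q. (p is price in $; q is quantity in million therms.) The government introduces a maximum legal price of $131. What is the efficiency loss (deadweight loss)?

Competitive equilibrium: 181.5 − 0.25q = 127.5 + 0.03q → q* = 192.8571, p* = 133.2857.
At the ceiling p = 131, quantity supplied = (131 − 127.5)/0.03 = 116.6667.
Willingness to pay at q' = 116.6667: 181.5 − 0.25·116.6667 = 152.3333.
Δq = 192.8571 − 116.6667 = 76.1904; wedge = 152.3333 − 131 = 21.3333.
The triangle = ½ × 76.1904 × 21.3333 = $812.70 million.

$812.70 million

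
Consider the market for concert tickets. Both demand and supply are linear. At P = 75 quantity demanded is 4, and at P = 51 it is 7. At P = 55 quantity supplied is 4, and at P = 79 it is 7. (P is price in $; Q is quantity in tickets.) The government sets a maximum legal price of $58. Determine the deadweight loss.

Demand slope = (51 − 75)/(7 − 4) = −8, so P = 107 − 8Q.
Supply slope = (79 − 55)/(7 − 4) = 8, so P = 23 + 8Q.
Competitive equilibrium: 107 − 8Q = 23 + 8Q → Q* = 5.25, P* = 65.
At the ceiling P = 58, quantity supplied = (58 − 23)/8 = 4.375.
Willingness to pay at Q' = 4.375: 107 − 8·4.375 = 72.
ΔQ = 5.25 − 4.375 = 0.875; wedge = 72 − 58 = 14.
Welfare loss = ½ × 0.875 × 14 = $6.125.

$6.125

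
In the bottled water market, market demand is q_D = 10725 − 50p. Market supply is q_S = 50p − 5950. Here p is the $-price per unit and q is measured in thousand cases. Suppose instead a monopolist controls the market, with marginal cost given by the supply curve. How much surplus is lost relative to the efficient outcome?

In inverse form: demand p = 214.5 − 0.02q, supply p = 119 + 0.02q.
Competitive equilibrium: 214.5 − 0.02q = 119 + 0.02q → q* = 2387.5, p* = 166.75.
Marginal revenue: MR = 214.5 − 0.04q. Set MR = MC: 214.5 − 0.04q = 119 + 0.02q → q_m = 1591.666667.
Price p_m = 214.5 − 0.02·1591.666667 = 182.666667; MC(q_m) = 119 + 0.02·1591.666667 = 150.833333.
Competitive q* = 2387.5, so Δq = 795.833333; wedge = 182.666667 − 150.833333 = 31.833334.
Welfare loss = ½ × 795.833333 × 31.833334 = $12667.01 thousand.

$12667.01 thousand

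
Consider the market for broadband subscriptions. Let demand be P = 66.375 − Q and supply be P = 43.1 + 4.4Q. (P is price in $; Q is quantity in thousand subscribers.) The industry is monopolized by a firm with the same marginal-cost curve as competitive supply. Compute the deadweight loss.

$1.22 thousand

Competitive equilibrium: 66.375 − Q = 43.1 + 4.4Q → Q* = 4.3102, P* = 62.0648.
Marginal revenue: MR = 66.375 − 2Q. Set MR = MC: 66.375 − 2Q = 43.1 + 4.4Q → Q_m = 3.6367.
Price P_m = 66.375 − 1·3.6367 = 62.7383; MC(Q_m) = 43.1 + 4.4·3.6367 = 59.1015.
Competitive Q* = 4.3102, so ΔQ = 0.6735; wedge = 62.7383 − 59.1015 = 3.6368.
Deadweight loss = ½ × 0.6735 × 3.6368 = $1.22 thousand.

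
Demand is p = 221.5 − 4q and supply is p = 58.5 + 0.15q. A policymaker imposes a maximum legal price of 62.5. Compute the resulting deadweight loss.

329.97

Competitive equilibrium: 221.5 − 4q = 58.5 + 0.15q → q* = 39.2771, p* = 64.3916.
At the ceiling p = 62.5, quantity supplied = (62.5 − 58.5)/0.15 = 26.6667.
Willingness to pay at q' = 26.6667: 221.5 − 4·26.6667 = 114.8332.
Δq = 39.2771 − 26.6667 = 12.6104; wedge = 114.8332 − 62.5 = 52.3332.
Deadweight loss = ½ × 12.6104 × 52.3332 = 329.97.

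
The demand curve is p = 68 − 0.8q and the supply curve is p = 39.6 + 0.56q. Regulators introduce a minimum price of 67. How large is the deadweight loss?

262.09

Competitive equilibrium: 68 − 0.8q = 39.6 + 0.56q → q* = 20.8824, p* = 51.2941.
At the floor p = 67, quantity demanded = (68 − 67)/0.8 = 1.25.
Sellers' marginal cost at q' = 1.25: 39.6 + 0.56·1.25 = 40.3.
Δq = 20.8824 − 1.25 = 19.6324; wedge = 67 − 40.3 = 26.7.
The triangle = ½ × 19.6324 × 26.7 = 262.09.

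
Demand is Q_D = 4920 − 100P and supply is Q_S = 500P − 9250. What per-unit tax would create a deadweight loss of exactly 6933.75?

12.9

In inverse form: demand P = 49.2 − 0.01Q, supply P = 18.5 + 0.002Q.
Competitive equilibrium: 49.2 − 0.01Q = 18.5 + 0.002Q → Q* = 2558.3333, P* = 23.6167.
A tax t gives ΔQ = t/0.012 and wedge t, so DWL = t²/0.024.
t²/0.024 = 6933.75 → t² = 166.41 → t = 12.9.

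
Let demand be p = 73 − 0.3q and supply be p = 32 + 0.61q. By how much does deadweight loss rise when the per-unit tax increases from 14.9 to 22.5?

Competitive equilibrium: 73 − 0.3q = 32 + 0.61q → q* = 45.0549, p* = 59.4835.
For a per-unit tax t: Δq = t/0.91, so DWL = ½·t·(t/0.91) = t²/1.82.
At t = 14.9: DWL = 121.984. At t = 22.5: DWL = 278.159.
Increase = 278.159 − 121.984 = 156.18.

156.18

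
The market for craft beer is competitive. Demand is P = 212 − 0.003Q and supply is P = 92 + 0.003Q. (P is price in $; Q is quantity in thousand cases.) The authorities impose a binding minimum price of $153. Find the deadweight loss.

Competitive equilibrium: 212 − 0.003Q = 92 + 0.003Q → Q* = 20000, P* = 152.
At the floor P = 153, quantity demanded = (212 − 153)/0.003 = 19666.6667.
Sellers' marginal cost at Q' = 19666.6667: 92 + 0.003·19666.6667 = 151.
ΔQ = 20000 − 19666.6667 = 333.3333; wedge = 153 − 151 = 2.
Deadweight loss = ½ × 333.3333 × 2 = $333.33 thousand.

$333.33 thousand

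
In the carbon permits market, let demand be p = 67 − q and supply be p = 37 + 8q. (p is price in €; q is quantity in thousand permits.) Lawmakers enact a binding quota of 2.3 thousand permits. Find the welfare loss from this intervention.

€4.805 thousand

Competitive equilibrium: 67 − q = 37 + 8q → q* = 3.3333, p* = 63.6667.
At q = 2.3: demand price = 67 − 1·2.3 = 64.7; supply price = 37 + 8·2.3 = 55.4.
Δq = 3.3333 − 2.3 = 1.0333; wedge = 64.7 − 55.4 = 9.3.
DWL = ½ × 1.0333 × 9.3 = €4.805 thousand.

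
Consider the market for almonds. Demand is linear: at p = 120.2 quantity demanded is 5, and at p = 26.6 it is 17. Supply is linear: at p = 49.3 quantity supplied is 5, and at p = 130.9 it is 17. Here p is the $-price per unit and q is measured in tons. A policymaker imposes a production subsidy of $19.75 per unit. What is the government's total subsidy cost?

Demand slope = (26.6 − 120.2)/(17 − 5) = −7.8, so p = 159.2 − 7.8q.
Supply slope = (130.9 − 49.3)/(17 − 5) = 6.8, so p = 15.3 + 6.8q.
Competitive equilibrium: 159.2 − 7.8q = 15.3 + 6.8q → q* = 9.8562, p* = 82.3219.
The subsidy lowers effective supply by 19.75: p = 6.8q − 4.45.
New quantity: 159.2 − 7.8q = 6.8q − 4.45 → q' = 11.2089.
Total subsidy cost = 19.75 × 11.2089 = $221.38.

$221.38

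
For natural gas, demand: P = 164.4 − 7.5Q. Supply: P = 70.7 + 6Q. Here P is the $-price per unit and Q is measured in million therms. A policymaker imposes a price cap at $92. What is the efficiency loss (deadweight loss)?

Competitive equilibrium: 164.4 − 7.5Q = 70.7 + 6Q → Q* = 6.94074, P* = 112.34444.
At the ceiling P = 92, quantity supplied = (92 − 70.7)/6 = 3.55.
Willingness to pay at Q' = 3.55: 164.4 − 7.5·3.55 = 137.775.
ΔQ = 6.94074 − 3.55 = 3.39074; wedge = 137.775 − 92 = 45.775.
The triangle = ½ × 3.39074 × 45.775 = $77.61 million.

$77.61 million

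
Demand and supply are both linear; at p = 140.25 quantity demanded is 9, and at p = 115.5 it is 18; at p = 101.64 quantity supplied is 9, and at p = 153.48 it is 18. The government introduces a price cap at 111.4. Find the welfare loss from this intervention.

Demand slope = (115.5 − 140.25)/(18 − 9) = −2.75, so p = 165 − 2.75q.
Supply slope = (153.48 − 101.64)/(18 − 9) = 5.76, so p = 49.8 + 5.76q.
Competitive equilibrium: 165 − 2.75q = 49.8 + 5.76q → q* = 13.537, p* = 127.7732.
At the ceiling p = 111.4, quantity supplied = (111.4 − 49.8)/5.76 = 10.6944.
Willingness to pay at q' = 10.6944: 165 − 2.75·10.6944 = 135.5904.
Δq = 13.537 − 10.6944 = 2.8426; wedge = 135.5904 − 111.4 = 24.1904.
Deadweight loss = ½ × 2.8426 × 24.1904 = 34.38.

34.38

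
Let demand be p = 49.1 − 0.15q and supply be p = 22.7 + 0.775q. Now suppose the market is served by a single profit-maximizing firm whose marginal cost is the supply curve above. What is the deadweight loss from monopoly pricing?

7.34

Competitive equilibrium: 49.1 − 0.15q = 22.7 + 0.775q → q* = 28.5405, p* = 44.8189.
Marginal revenue: MR = 49.1 − 0.3q. Set MR = MC: 49.1 − 0.3q = 22.7 + 0.775q → q_m = 24.5581.
Price p_m = 49.1 − 0.15·24.5581 = 45.4163; MC(q_m) = 22.7 + 0.775·24.5581 = 41.7325.
Competitive q* = 28.5405, so Δq = 3.9824; wedge = 45.4163 − 41.7325 = 3.6838.
The triangle = ½ × 3.9824 × 3.6838 = 7.34.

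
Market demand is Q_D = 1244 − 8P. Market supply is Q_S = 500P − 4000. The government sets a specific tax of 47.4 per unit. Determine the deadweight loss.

8845.51

In inverse form: demand P = 155.5 − 0.125Q, supply P = 8 + 0.002Q.
Competitive equilibrium: 155.5 − 0.125Q = 8 + 0.002Q → Q* = 1161.4173, P* = 10.3228.
With the tax, the buyer price exceeds the seller price by 47.4: (155.5 − 0.125Q) − (8 + 0.002Q) = 47.4 → Q' = 788.189.
ΔQ = 1161.4173 − 788.189 = 373.2283; the wedge equals the tax, 47.4.
Welfare loss = ½ × 373.2283 × 47.4 = 8845.51.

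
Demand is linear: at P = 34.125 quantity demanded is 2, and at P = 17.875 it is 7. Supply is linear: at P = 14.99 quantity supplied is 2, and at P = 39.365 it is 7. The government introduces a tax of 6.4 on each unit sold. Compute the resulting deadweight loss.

2.52

Demand slope = (17.875 − 34.125)/(7 − 2) = −3.25, so P = 40.625 − 3.25Q.
Supply slope = (39.365 − 14.99)/(7 − 2) = 4.875, so P = 5.24 + 4.875Q.
Competitive equilibrium: 40.625 − 3.25Q = 5.24 + 4.875Q → Q* = 4.3551, P* = 26.471.
With the tax, the buyer price exceeds the seller price by 6.4: (40.625 − 3.25Q) − (5.24 + 4.875Q) = 6.4 → Q' = 3.5674.
ΔQ = 4.3551 − 3.5674 = 0.7877; the wedge equals the tax, 6.4.
The triangle = ½ × 0.7877 × 6.4 = 2.52.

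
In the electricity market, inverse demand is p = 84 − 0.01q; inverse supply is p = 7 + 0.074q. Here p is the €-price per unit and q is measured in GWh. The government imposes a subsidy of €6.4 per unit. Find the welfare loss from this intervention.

Competitive equilibrium: 84 − 0.01q = 7 + 0.074q → q* = 916.6667, p* = 74.8333.
The subsidy lowers effective supply by 6.4: p = 0.6 + 0.074q.
New quantity: 84 − 0.01q = 0.6 + 0.074q → q' = 992.8571.
Overproduction Δq = 992.8571 − 916.6667 = 76.1904; wedge = subsidy = 6.4.
Deadweight loss = ½ × 76.1904 × 6.4 = €243.81.

€243.81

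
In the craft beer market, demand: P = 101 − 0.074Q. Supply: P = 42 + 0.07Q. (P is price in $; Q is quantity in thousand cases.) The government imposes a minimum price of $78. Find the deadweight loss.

$704.41 thousand

Competitive equilibrium: 101 − 0.074Q = 42 + 0.07Q → Q* = 409.7222, P* = 70.6806.
At the floor P = 78, quantity demanded = (101 − 78)/0.074 = 310.8108.
Sellers' marginal cost at Q' = 310.8108: 42 + 0.07·310.8108 = 63.7568.
ΔQ = 409.7222 − 310.8108 = 98.9114; wedge = 78 − 63.7568 = 14.2432.
Deadweight loss = ½ × 98.9114 × 14.2432 = $704.41 thousand.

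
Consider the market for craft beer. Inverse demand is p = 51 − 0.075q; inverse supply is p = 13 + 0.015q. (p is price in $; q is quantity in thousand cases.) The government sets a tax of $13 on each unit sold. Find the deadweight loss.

$938.89 thousand

Competitive equilibrium: 51 − 0.075q = 13 + 0.015q → q* = 422.2222, p* = 19.3333.
With the tax, the buyer price exceeds the seller price by 13: (51 − 0.075q) − (13 + 0.015q) = 13 → q' = 277.7778.
Δq = 422.2222 − 277.7778 = 144.4444; the wedge equals the tax, 13.
Deadweight loss = ½ × 144.4444 × 13 = $938.89 thousand.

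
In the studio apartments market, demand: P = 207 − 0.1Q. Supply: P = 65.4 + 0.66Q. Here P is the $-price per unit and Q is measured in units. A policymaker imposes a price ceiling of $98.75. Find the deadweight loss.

$7006.33

Competitive equilibrium: 207 − 0.1Q = 65.4 + 0.66Q → Q* = 186.3158, P* = 188.3684.
At the ceiling P = 98.75, quantity supplied = (98.75 − 65.4)/0.66 = 50.5303.
Willingness to pay at Q' = 50.5303: 207 − 0.1·50.5303 = 201.947.
ΔQ = 186.3158 − 50.5303 = 135.7855; wedge = 201.947 − 98.75 = 103.197.
DWL = ½ × 135.7855 × 103.197 = $7006.33.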